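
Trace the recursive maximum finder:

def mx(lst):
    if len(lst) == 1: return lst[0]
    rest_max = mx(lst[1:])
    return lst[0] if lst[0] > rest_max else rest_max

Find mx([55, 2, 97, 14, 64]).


mx([55, 2, 97, 14, 64]): compare 55 with mx([2, 97, 14, 64])
mx([2, 97, 14, 64]): compare 2 with mx([97, 14, 64])
mx([97, 14, 64]): compare 97 with mx([14, 64])
mx([14, 64]): compare 14 with mx([64])
mx([64]) = 64  (base case)
Compare 14 with 64 -> 64
Compare 97 with 64 -> 97
Compare 2 with 97 -> 97
Compare 55 with 97 -> 97

97


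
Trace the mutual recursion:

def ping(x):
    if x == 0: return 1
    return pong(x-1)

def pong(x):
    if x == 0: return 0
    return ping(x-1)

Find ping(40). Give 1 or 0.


ping(40) = pong(39)
pong(39) = ping(38)
ping(38) = pong(37)
pong(37) = ping(36)
ping(36) = pong(35)
pong(35) = ping(34)
ping(34) = pong(33)
pong(33) = ping(32)
ping(32) = pong(31)
pong(31) = ping(30)
ping(30) = pong(29)
pong(29) = ping(28)
ping(28) = pong(27)
pong(27) = ping(26)
ping(26) = pong(25)
pong(25) = ping(24)
ping(24) = pong(23)
pong(23) = ping(22)
ping(22) = pong(21)
pong(21) = ping(20)
ping(20) = pong(19)
pong(19) = ping(18)
ping(18) = pong(17)
pong(17) = ping(16)
ping(16) = pong(15)
pong(15) = ping(14)
ping(14) = pong(13)
pong(13) = ping(12)
ping(12) = pong(11)
pong(11) = ping(10)
ping(10) = pong(9)
pong(9) = ping(8)
ping(8) = pong(7)
pong(7) = ping(6)
ping(6) = pong(5)
pong(5) = ping(4)
ping(4) = pong(3)
pong(3) = ping(2)
ping(2) = pong(1)
pong(1) = ping(0)
ping(0) = 1  (base case)
Result: 1

1


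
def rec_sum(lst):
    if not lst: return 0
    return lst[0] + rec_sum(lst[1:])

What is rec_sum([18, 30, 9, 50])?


rec_sum([18, 30, 9, 50]) = 18 + rec_sum([30, 9, 50])
rec_sum([30, 9, 50]) = 30 + rec_sum([9, 50])
rec_sum([9, 50]) = 9 + rec_sum([50])
rec_sum([50]) = 50 + rec_sum([])
rec_sum([]) = 0  (base case)
Total: 18 + 30 + 9 + 50 + 0 = 107

107


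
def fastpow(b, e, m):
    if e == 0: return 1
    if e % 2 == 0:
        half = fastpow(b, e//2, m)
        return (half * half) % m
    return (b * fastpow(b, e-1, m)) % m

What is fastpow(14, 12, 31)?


fastpow(14, 12, 31): e is even, compute fastpow(14, 6, 31)
  fastpow(14, 6, 31): e is even, compute fastpow(14, 3, 31)
    fastpow(14, 3, 31): e is odd, compute fastpow(14, 2, 31)
      fastpow(14, 2, 31): e is even, compute fastpow(14, 1, 31)
        fastpow(14, 1, 31): e is odd, compute fastpow(14, 0, 31)
          fastpow(14, 0, 31) = 1
        (14 * 1) % 31 = 14
      half=14, (14*14) % 31 = 10
    (14 * 10) % 31 = 16
  half=16, (16*16) % 31 = 8
half=8, (8*8) % 31 = 2

2


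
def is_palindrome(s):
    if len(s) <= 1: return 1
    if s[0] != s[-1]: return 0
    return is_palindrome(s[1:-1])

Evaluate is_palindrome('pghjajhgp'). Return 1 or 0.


is_palindrome('pghjajhgp'): s[0]='p' == s[-1]='p' -> check is_palindrome('ghjajhg')
is_palindrome('ghjajhg'): s[0]='g' == s[-1]='g' -> check is_palindrome('hjajh')
is_palindrome('hjajh'): s[0]='h' == s[-1]='h' -> check is_palindrome('jaj')
is_palindrome('jaj'): s[0]='j' == s[-1]='j' -> check is_palindrome('a')
is_palindrome('a'): len <= 1 -> return 1  (base case)
Result: 1 (palindrome)

1


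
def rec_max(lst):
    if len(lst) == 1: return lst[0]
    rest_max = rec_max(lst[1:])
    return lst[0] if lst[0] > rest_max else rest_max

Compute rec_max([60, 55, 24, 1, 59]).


rec_max([60, 55, 24, 1, 59]): compare 60 with rec_max([55, 24, 1, 59])
rec_max([55, 24, 1, 59]): compare 55 with rec_max([24, 1, 59])
rec_max([24, 1, 59]): compare 24 with rec_max([1, 59])
rec_max([1, 59]): compare 1 with rec_max([59])
rec_max([59]) = 59  (base case)
Compare 1 with 59 -> 59
Compare 24 with 59 -> 59
Compare 55 with 59 -> 59
Compare 60 with 59 -> 60

60


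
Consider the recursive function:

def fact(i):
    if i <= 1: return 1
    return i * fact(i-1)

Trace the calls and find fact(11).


fact(11)
= 11 * fact(10)
= 11 * 10 * fact(9)
= 11 * 10 * 9 * fact(8)
= 11 * 10 * 9 * 8 * fact(7)
= 11 * 10 * 9 * 8 * 7 * fact(6)
= 11 * 10 * 9 * 8 * 7 * 6 * fact(5)
= 11 * 10 * 9 * 8 * 7 * 6 * 5 * fact(4)
= 11 * 10 * 9 * 8 * 7 * 6 * 5 * 4 * fact(3)
= 11 * 10 * 9 * 8 * 7 * 6 * 5 * 4 * 3 * fact(2)
= 11 * 10 * 9 * 8 * 7 * 6 * 5 * 4 * 3 * 2 * fact(1)
= 11 * 10 * 9 * 8 * 7 * 6 * 5 * 4 * 3 * 2 * 1
= 39916800

39916800


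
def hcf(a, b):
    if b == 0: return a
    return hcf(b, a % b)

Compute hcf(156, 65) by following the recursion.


hcf(156, 65) = hcf(65, 26)
hcf(65, 26) = hcf(26, 13)
hcf(26, 13) = hcf(13, 0)
hcf(13, 0) = 13  (base case)

13


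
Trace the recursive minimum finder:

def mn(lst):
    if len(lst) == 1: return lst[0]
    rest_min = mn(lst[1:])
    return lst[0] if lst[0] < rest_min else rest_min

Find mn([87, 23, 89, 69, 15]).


mn([87, 23, 89, 69, 15]): compare 87 with mn([23, 89, 69, 15])
mn([23, 89, 69, 15]): compare 23 with mn([89, 69, 15])
mn([89, 69, 15]): compare 89 with mn([69, 15])
mn([69, 15]): compare 69 with mn([15])
mn([15]) = 15  (base case)
Compare 69 with 15 -> 15
Compare 89 with 15 -> 15
Compare 23 with 15 -> 15
Compare 87 with 15 -> 15

15


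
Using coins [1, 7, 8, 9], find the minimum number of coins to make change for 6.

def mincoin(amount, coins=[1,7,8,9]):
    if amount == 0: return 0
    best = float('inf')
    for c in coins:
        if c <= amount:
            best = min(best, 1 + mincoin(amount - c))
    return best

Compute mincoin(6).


Building up with DP:
mincoin(0) = 0
mincoin(1) = min(1+mincoin(0)=1+0=1) = 1
mincoin(2) = min(1+mincoin(1)=1+1=2) = 2
mincoin(3) = min(1+mincoin(2)=1+2=3) = 3
mincoin(4) = min(1+mincoin(3)=1+3=4) = 4
mincoin(5) = min(1+mincoin(4)=1+4=5) = 5
mincoin(6) = min(1+mincoin(5)=1+5=6) = 6

6


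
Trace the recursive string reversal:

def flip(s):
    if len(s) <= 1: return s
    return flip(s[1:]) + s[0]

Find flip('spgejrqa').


flip('spgejrqa') = flip('pgejrqa') + 's'
flip('pgejrqa') = flip('gejrqa') + 'p'
flip('gejrqa') = flip('ejrqa') + 'g'
flip('ejrqa') = flip('jrqa') + 'e'
flip('jrqa') = flip('rqa') + 'j'
flip('rqa') = flip('qa') + 'r'
flip('qa') = flip('a') + 'q'
flip('a') = 'a'  (base case)
Concatenating: 'a' + 'q' + 'r' + 'j' + 'e' + 'g' + 'p' + 's' = 'aqrjegps'

aqrjegps


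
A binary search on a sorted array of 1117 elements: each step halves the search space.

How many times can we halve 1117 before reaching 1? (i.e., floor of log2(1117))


1117 / 2 = 558
558 / 2 = 279
279 / 2 = 139
139 / 2 = 69
69 / 2 = 34
34 / 2 = 17
17 / 2 = 8
8 / 2 = 4
4 / 2 = 2
2 / 2 = 1
Reached 1 after 10 halvings

10


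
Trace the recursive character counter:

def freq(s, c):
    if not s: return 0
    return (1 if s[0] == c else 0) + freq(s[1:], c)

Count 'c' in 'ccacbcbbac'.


s[0]='c' == 'c' -> 1
s[0]='c' == 'c' -> 1
s[0]='a' != 'c' -> 0
s[0]='c' == 'c' -> 1
s[0]='b' != 'c' -> 0
s[0]='c' == 'c' -> 1
s[0]='b' != 'c' -> 0
s[0]='b' != 'c' -> 0
s[0]='a' != 'c' -> 0
s[0]='c' == 'c' -> 1
Sum: 1 + 1 + 0 + 1 + 0 + 1 + 0 + 0 + 0 + 1 = 5

5


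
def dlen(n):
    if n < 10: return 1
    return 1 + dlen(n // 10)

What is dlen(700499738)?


dlen(700499738) = 1 + dlen(70049973)
dlen(70049973) = 1 + dlen(7004997)
dlen(7004997) = 1 + dlen(700499)
dlen(700499) = 1 + dlen(70049)
dlen(70049) = 1 + dlen(7004)
dlen(7004) = 1 + dlen(700)
dlen(700) = 1 + dlen(70)
dlen(70) = 1 + dlen(7)
dlen(7) = 1  (base case: 7 < 10)
Unwinding: 1 + 1 + 1 + 1 + 1 + 1 + 1 + 1 + 1 = 9

9


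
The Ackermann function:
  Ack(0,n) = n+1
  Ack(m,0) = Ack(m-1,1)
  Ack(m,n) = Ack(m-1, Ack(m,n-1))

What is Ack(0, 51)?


Ack(0, 51) = 52
Result: Ack(0, 51) = 52

52


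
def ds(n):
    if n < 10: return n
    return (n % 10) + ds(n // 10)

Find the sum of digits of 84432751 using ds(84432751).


ds(84432751) = 1 + ds(8443275)
ds(8443275) = 5 + ds(844327)
ds(844327) = 7 + ds(84432)
ds(84432) = 2 + ds(8443)
ds(8443) = 3 + ds(844)
ds(844) = 4 + ds(84)
ds(84) = 4 + ds(8)
ds(8) = 8  (base case)
Total: 1 + 5 + 7 + 2 + 3 + 4 + 4 + 8 = 34

34


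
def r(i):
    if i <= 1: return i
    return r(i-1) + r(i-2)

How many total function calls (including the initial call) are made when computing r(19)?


Let C(n) = total calls for r(n)
C(0) = 1, C(1) = 1
C(2) = 1 + C(1) + C(0) = 1 + 1 + 1 = 3
C(3) = 1 + C(2) + C(1) = 1 + 3 + 1 = 5
C(4) = 1 + C(3) + C(2) = 1 + 5 + 3 = 9
C(5) = 1 + C(4) + C(3) = 1 + 9 + 5 = 15
C(6) = 1 + C(5) + C(4) = 1 + 15 + 9 = 25
C(7) = 1 + C(6) + C(5) = 1 + 25 + 15 = 41
C(8) = 1 + C(7) + C(6) = 1 + 41 + 25 = 67
C(9) = 1 + C(8) + C(7) = 1 + 67 + 41 = 109
C(10) = 1 + C(9) + C(8) = 1 + 109 + 67 = 177
C(11) = 1 + C(10) + C(9) = 1 + 177 + 109 = 287
C(12) = 1 + C(11) + C(10) = 1 + 287 + 177 = 465
C(13) = 1 + C(12) + C(11) = 1 + 465 + 287 = 753
C(14) = 1 + C(13) + C(12) = 1 + 753 + 465 = 1219
C(15) = 1 + C(14) + C(13) = 1 + 1219 + 753 = 1973
C(16) = 1 + C(15) + C(14) = 1 + 1973 + 1219 = 3193
C(17) = 1 + C(16) + C(15) = 1 + 3193 + 1973 = 5167
C(18) = 1 + C(17) + C(16) = 1 + 5167 + 3193 = 8361
C(19) = 1 + C(18) + C(17) = 1 + 8361 + 5167 = 13529

13529


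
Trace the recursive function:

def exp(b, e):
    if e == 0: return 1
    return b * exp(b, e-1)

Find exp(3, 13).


exp(3, 13)
= 3 * exp(3, 12)
= 3 * 3 * exp(3, 11)
= 3 * 3 * 3 * exp(3, 10)
= 3 * 3 * 3 * 3 * exp(3, 9)
= 3 * 3 * 3 * 3 * 3 * exp(3, 8)
= 3 * 3 * 3 * 3 * 3 * 3 * exp(3, 7)
= 3 * 3 * 3 * 3 * 3 * 3 * 3 * exp(3, 6)
= 3 * 3 * 3 * 3 * 3 * 3 * 3 * 3 * exp(3, 5)
= 3 * 3 * 3 * 3 * 3 * 3 * 3 * 3 * 3 * exp(3, 4)
= 3 * 3 * 3 * 3 * 3 * 3 * 3 * 3 * 3 * 3 * exp(3, 3)
= 3 * 3 * 3 * 3 * 3 * 3 * 3 * 3 * 3 * 3 * 3 * exp(3, 2)
= 3 * 3 * 3 * 3 * 3 * 3 * 3 * 3 * 3 * 3 * 3 * 3 * exp(3, 1)
= 3 * 3 * 3 * 3 * 3 * 3 * 3 * 3 * 3 * 3 * 3 * 3 * 3 * exp(3, 0)
= 3 * 3 * 3 * 3 * 3 * 3 * 3 * 3 * 3 * 3 * 3 * 3 * 3 * 1
= 1594323

1594323


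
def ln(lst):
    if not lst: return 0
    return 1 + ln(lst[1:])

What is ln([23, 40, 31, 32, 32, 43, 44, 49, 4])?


ln([23, 40, 31, 32, 32, 43, 44, 49, 4]) = 1 + ln([40, 31, 32, 32, 43, 44, 49, 4])
ln([40, 31, 32, 32, 43, 44, 49, 4]) = 1 + ln([31, 32, 32, 43, 44, 49, 4])
ln([31, 32, 32, 43, 44, 49, 4]) = 1 + ln([32, 32, 43, 44, 49, 4])
ln([32, 32, 43, 44, 49, 4]) = 1 + ln([32, 43, 44, 49, 4])
ln([32, 43, 44, 49, 4]) = 1 + ln([43, 44, 49, 4])
ln([43, 44, 49, 4]) = 1 + ln([44, 49, 4])
ln([44, 49, 4]) = 1 + ln([49, 4])
ln([49, 4]) = 1 + ln([4])
ln([4]) = 1 + ln([])
ln([]) = 0  (base case)
Unwinding: 1 + 1 + 1 + 1 + 1 + 1 + 1 + 1 + 1 + 0 = 9

9


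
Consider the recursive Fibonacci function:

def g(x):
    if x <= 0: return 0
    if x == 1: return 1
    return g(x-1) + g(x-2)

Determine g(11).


Computing g(11) bottom-up:
g(0) = 0
g(1) = 1
g(2) = g(1) + g(0) = 1 + 0 = 1
g(3) = g(2) + g(1) = 1 + 1 = 2
g(4) = g(3) + g(2) = 2 + 1 = 3
g(5) = g(4) + g(3) = 3 + 2 = 5
g(6) = g(5) + g(4) = 5 + 3 = 8
g(7) = g(6) + g(5) = 8 + 5 = 13
g(8) = g(7) + g(6) = 13 + 8 = 21
g(9) = g(8) + g(7) = 21 + 13 = 34
g(10) = g(9) + g(8) = 34 + 21 = 55
g(11) = g(10) + g(9) = 55 + 34 = 89

89


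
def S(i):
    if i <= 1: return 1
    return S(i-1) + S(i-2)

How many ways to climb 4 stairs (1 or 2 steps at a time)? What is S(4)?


Building up from base cases:
S(0) = 1
S(1) = 1
S(2) = S(1) + S(0) = 1 + 1 = 2
S(3) = S(2) + S(1) = 2 + 1 = 3
S(4) = S(3) + S(2) = 3 + 2 = 5

5


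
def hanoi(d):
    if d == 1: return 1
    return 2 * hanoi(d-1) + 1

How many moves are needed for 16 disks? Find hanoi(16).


hanoi(16) = 2 * hanoi(15) + 1
hanoi(15) = 2 * hanoi(14) + 1
hanoi(14) = 2 * hanoi(13) + 1
hanoi(13) = 2 * hanoi(12) + 1
hanoi(12) = 2 * hanoi(11) + 1
hanoi(11) = 2 * hanoi(10) + 1
hanoi(10) = 2 * hanoi(9) + 1
hanoi(9) = 2 * hanoi(8) + 1
hanoi(8) = 2 * hanoi(7) + 1
hanoi(7) = 2 * hanoi(6) + 1
hanoi(6) = 2 * hanoi(5) + 1
hanoi(5) = 2 * hanoi(4) + 1
hanoi(4) = 2 * hanoi(3) + 1
hanoi(3) = 2 * hanoi(2) + 1
hanoi(2) = 2 * hanoi(1) + 1
hanoi(1) = 1  (base case)
hanoi(2) = 2 * 1 + 1 = 3
hanoi(3) = 2 * 3 + 1 = 7
hanoi(4) = 2 * 7 + 1 = 15
hanoi(5) = 2 * 15 + 1 = 31
hanoi(6) = 2 * 31 + 1 = 63
hanoi(7) = 2 * 63 + 1 = 127
hanoi(8) = 2 * 127 + 1 = 255
hanoi(9) = 2 * 255 + 1 = 511
hanoi(10) = 2 * 511 + 1 = 1023
hanoi(11) = 2 * 1023 + 1 = 2047
hanoi(12) = 2 * 2047 + 1 = 4095
hanoi(13) = 2 * 4095 + 1 = 8191
hanoi(14) = 2 * 8191 + 1 = 16383
hanoi(15) = 2 * 16383 + 1 = 32767
hanoi(16) = 2 * 32767 + 1 = 65535

65535


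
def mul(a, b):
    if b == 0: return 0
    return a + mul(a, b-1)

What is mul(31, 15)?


mul(31, 15) = 31 + mul(31, 14)
mul(31, 14) = 31 + mul(31, 13)
mul(31, 13) = 31 + mul(31, 12)
mul(31, 12) = 31 + mul(31, 11)
mul(31, 11) = 31 + mul(31, 10)
mul(31, 10) = 31 + mul(31, 9)
mul(31, 9) = 31 + mul(31, 8)
mul(31, 8) = 31 + mul(31, 7)
mul(31, 7) = 31 + mul(31, 6)
mul(31, 6) = 31 + mul(31, 5)
mul(31, 5) = 31 + mul(31, 4)
mul(31, 4) = 31 + mul(31, 3)
mul(31, 3) = 31 + mul(31, 2)
mul(31, 2) = 31 + mul(31, 1)
mul(31, 1) = 31 + mul(31, 0)
mul(31, 0) = 0  (base case)
Total: 31 + 31 + 31 + 31 + 31 + 31 + 31 + 31 + 31 + 31 + 31 + 31 + 31 + 31 + 31 + 0 = 465

465


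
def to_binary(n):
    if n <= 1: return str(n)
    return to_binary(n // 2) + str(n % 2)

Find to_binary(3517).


to_binary(3517) = to_binary(1758) + '1'
to_binary(1758) = to_binary(879) + '0'
to_binary(879) = to_binary(439) + '1'
to_binary(439) = to_binary(219) + '1'
to_binary(219) = to_binary(109) + '1'
to_binary(109) = to_binary(54) + '1'
to_binary(54) = to_binary(27) + '0'
to_binary(27) = to_binary(13) + '1'
to_binary(13) = to_binary(6) + '1'
to_binary(6) = to_binary(3) + '0'
to_binary(3) = to_binary(1) + '1'
to_binary(1) = '1'  (base case)
Concatenating: '1' + '1' + '0' + '1' + '1' + '0' + '1' + '1' + '1' + '1' + '0' + '1' = '110110111101'

110110111101


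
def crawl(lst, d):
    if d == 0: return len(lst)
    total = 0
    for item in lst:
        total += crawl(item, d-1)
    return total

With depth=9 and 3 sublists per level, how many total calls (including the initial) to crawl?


At depth 0 (root): 1 call
At depth 1: each of 1 parents calls crawl on 3 children = 3 calls
At depth 2: each of 3 parents calls crawl on 3 children = 9 calls
At depth 3: each of 9 parents calls crawl on 3 children = 27 calls
At depth 4: each of 27 parents calls crawl on 3 children = 81 calls
At depth 5: each of 81 parents calls crawl on 3 children = 243 calls
At depth 6: each of 243 parents calls crawl on 3 children = 729 calls
At depth 7: each of 729 parents calls crawl on 3 children = 2187 calls
At depth 8: each of 2187 parents calls crawl on 3 children = 6561 calls
At depth 9: each of 6561 parents calls crawl on 3 children = 19683 calls
Total: 1 + 3 + 9 + 27 + 81 + 243 + 729 + 2187 + 6561 + 19683 = 29524

29524


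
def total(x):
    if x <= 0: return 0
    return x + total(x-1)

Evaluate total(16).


total(16)
= 16 + 15 + 14 + 13 + 12 + 11 + 10 + 9 + 8 + 7 + 6 + 5 + 4 + 3 + 2 + 1 + total(0)
= 16 + 15 + 14 + 13 + 12 + 11 + 10 + 9 + 8 + 7 + 6 + 5 + 4 + 3 + 2 + 1 + 0
= 136

136


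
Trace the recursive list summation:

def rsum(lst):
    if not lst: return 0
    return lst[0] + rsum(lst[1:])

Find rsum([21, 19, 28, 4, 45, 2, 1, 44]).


rsum([21, 19, 28, 4, 45, 2, 1, 44]) = 21 + rsum([19, 28, 4, 45, 2, 1, 44])
rsum([19, 28, 4, 45, 2, 1, 44]) = 19 + rsum([28, 4, 45, 2, 1, 44])
rsum([28, 4, 45, 2, 1, 44]) = 28 + rsum([4, 45, 2, 1, 44])
rsum([4, 45, 2, 1, 44]) = 4 + rsum([45, 2, 1, 44])
rsum([45, 2, 1, 44]) = 45 + rsum([2, 1, 44])
rsum([2, 1, 44]) = 2 + rsum([1, 44])
rsum([1, 44]) = 1 + rsum([44])
rsum([44]) = 44 + rsum([])
rsum([]) = 0  (base case)
Total: 21 + 19 + 28 + 4 + 45 + 2 + 1 + 44 + 0 = 164

164


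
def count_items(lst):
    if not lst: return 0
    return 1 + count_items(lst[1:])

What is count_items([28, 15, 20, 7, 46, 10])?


count_items([28, 15, 20, 7, 46, 10]) = 1 + count_items([15, 20, 7, 46, 10])
count_items([15, 20, 7, 46, 10]) = 1 + count_items([20, 7, 46, 10])
count_items([20, 7, 46, 10]) = 1 + count_items([7, 46, 10])
count_items([7, 46, 10]) = 1 + count_items([46, 10])
count_items([46, 10]) = 1 + count_items([10])
count_items([10]) = 1 + count_items([])
count_items([]) = 0  (base case)
Unwinding: 1 + 1 + 1 + 1 + 1 + 1 + 0 = 6

6


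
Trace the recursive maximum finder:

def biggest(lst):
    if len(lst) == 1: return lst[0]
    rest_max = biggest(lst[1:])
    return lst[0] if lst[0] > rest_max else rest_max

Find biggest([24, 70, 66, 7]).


biggest([24, 70, 66, 7]): compare 24 with biggest([70, 66, 7])
biggest([70, 66, 7]): compare 70 with biggest([66, 7])
biggest([66, 7]): compare 66 with biggest([7])
biggest([7]) = 7  (base case)
Compare 66 with 7 -> 66
Compare 70 with 66 -> 70
Compare 24 with 70 -> 70

70


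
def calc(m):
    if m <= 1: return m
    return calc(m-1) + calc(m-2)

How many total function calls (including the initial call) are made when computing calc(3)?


Let C(n) = total calls for calc(n)
C(0) = 1, C(1) = 1
C(2) = 1 + C(1) + C(0) = 1 + 1 + 1 = 3
C(3) = 1 + C(2) + C(1) = 1 + 3 + 1 = 5

5


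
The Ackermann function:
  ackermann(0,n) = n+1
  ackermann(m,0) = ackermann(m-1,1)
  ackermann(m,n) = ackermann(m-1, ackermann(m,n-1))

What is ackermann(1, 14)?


ackermann(1, 14) = ackermann(0, ackermann(1, 13))
  ackermann(1, 13) = ackermann(0, ackermann(1, 12))
    ackermann(1, 12) = ackermann(0, ackermann(1, 11))
      ackermann(1, 11) = ackermann(0, ackermann(1, 10))
        ackermann(1, 10) = ackermann(0, ackermann(1, 9))
          ackermann(1, 9) = ackermann(0, ackermann(1, 8))
          ackermann(1, 8) = ackermann(0, ackermann(1, 7))
          ackermann(1, 7) = ackermann(0, ackermann(1, 6))
          ackermann(1, 6) = ackermann(0, ackermann(1, 5))
          ackermann(1, 5) = ackermann(0, ackermann(1, 4))
          ackermann(1, 4) = ackermann(0, ackermann(1, 3))
          ackermann(1, 3) = ackermann(0, ackermann(1, 2))
          ackermann(1, 2) = ackermann(0, ackermann(1, 1))
          ackermann(1, 1) = ackermann(0, ackermann(1, 0))
          ackermann(1, 0) = ackermann(0, 1)
          ackermann(0, 1) = 2
            = ackermann(0, 2)
          ackermann(0, 2) = 3
            = ackermann(0, 3)
          ackermann(0, 3) = 4
            = ackermann(0, 4)
          ackermann(0, 4) = 5
            = ackermann(0, 5)
          ackermann(0, 5) = 6
            = ackermann(0, 6)
... (trace truncated)
Result: ackermann(1, 14) = 16

16


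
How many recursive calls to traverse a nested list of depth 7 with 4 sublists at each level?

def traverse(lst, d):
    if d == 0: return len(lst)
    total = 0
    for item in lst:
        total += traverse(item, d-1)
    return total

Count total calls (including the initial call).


At depth 0 (root): 1 call
At depth 1: each of 1 parents calls traverse on 4 children = 4 calls
At depth 2: each of 4 parents calls traverse on 4 children = 16 calls
At depth 3: each of 16 parents calls traverse on 4 children = 64 calls
At depth 4: each of 64 parents calls traverse on 4 children = 256 calls
At depth 5: each of 256 parents calls traverse on 4 children = 1024 calls
At depth 6: each of 1024 parents calls traverse on 4 children = 4096 calls
At depth 7: each of 4096 parents calls traverse on 4 children = 16384 calls
Total: 1 + 4 + 16 + 64 + 256 + 1024 + 4096 + 16384 = 21845

21845


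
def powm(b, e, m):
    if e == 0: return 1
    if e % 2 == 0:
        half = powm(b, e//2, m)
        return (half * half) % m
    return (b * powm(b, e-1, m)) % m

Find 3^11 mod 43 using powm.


powm(3, 11, 43): e is odd, compute powm(3, 10, 43)
  powm(3, 10, 43): e is even, compute powm(3, 5, 43)
    powm(3, 5, 43): e is odd, compute powm(3, 4, 43)
      powm(3, 4, 43): e is even, compute powm(3, 2, 43)
        powm(3, 2, 43): e is even, compute powm(3, 1, 43)
          powm(3, 1, 43): e is odd, compute powm(3, 0, 43)
          powm(3, 0, 43) = 1
          (3 * 1) % 43 = 3
        half=3, (3*3) % 43 = 9
      half=9, (9*9) % 43 = 38
    (3 * 38) % 43 = 28
  half=28, (28*28) % 43 = 10
(3 * 10) % 43 = 30

30


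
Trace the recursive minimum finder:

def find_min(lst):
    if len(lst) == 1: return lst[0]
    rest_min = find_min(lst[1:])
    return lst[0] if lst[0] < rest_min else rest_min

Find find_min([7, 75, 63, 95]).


find_min([7, 75, 63, 95]): compare 7 with find_min([75, 63, 95])
find_min([75, 63, 95]): compare 75 with find_min([63, 95])
find_min([63, 95]): compare 63 with find_min([95])
find_min([95]) = 95  (base case)
Compare 63 with 95 -> 63
Compare 75 with 63 -> 63
Compare 7 with 63 -> 7

7


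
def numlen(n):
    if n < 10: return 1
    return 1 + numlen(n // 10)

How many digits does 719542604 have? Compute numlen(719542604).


numlen(719542604) = 1 + numlen(71954260)
numlen(71954260) = 1 + numlen(7195426)
numlen(7195426) = 1 + numlen(719542)
numlen(719542) = 1 + numlen(71954)
numlen(71954) = 1 + numlen(7195)
numlen(7195) = 1 + numlen(719)
numlen(719) = 1 + numlen(71)
numlen(71) = 1 + numlen(7)
numlen(7) = 1  (base case: 7 < 10)
Unwinding: 1 + 1 + 1 + 1 + 1 + 1 + 1 + 1 + 1 = 9

9


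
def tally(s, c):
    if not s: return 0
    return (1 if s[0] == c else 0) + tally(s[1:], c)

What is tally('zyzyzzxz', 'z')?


s[0]='z' == 'z' -> 1
s[0]='y' != 'z' -> 0
s[0]='z' == 'z' -> 1
s[0]='y' != 'z' -> 0
s[0]='z' == 'z' -> 1
s[0]='z' == 'z' -> 1
s[0]='x' != 'z' -> 0
s[0]='z' == 'z' -> 1
Sum: 1 + 0 + 1 + 0 + 1 + 1 + 0 + 1 = 5

5


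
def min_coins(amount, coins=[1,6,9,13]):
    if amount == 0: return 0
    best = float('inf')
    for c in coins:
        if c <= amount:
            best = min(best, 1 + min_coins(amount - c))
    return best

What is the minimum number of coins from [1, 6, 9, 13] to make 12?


Building up with DP:
min_coins(0) = 0
min_coins(1) = min(1+min_coins(0)=1+0=1) = 1
min_coins(2) = min(1+min_coins(1)=1+1=2) = 2
min_coins(3) = min(1+min_coins(2)=1+2=3) = 3
min_coins(4) = min(1+min_coins(3)=1+3=4) = 4
min_coins(5) = min(1+min_coins(4)=1+4=5) = 5
min_coins(6) = min(1+min_coins(5)=1+5=6, 1+min_coins(0)=1+0=1) = 1
min_coins(7) = min(1+min_coins(6)=1+1=2, 1+min_coins(1)=1+1=2) = 2
min_coins(8) = min(1+min_coins(7)=1+2=3, 1+min_coins(2)=1+2=3) = 3
min_coins(9) = min(1+min_coins(8)=1+3=4, 1+min_coins(3)=1+3=4, 1+min_coins(0)=1+0=1) = 1
min_coins(10) = min(1+min_coins(9)=1+1=2, 1+min_coins(4)=1+4=5, 1+min_coins(1)=1+1=2) = 2
min_coins(11) = min(1+min_coins(10)=1+2=3, 1+min_coins(5)=1+5=6, 1+min_coins(2)=1+2=3) = 3
min_coins(12) = min(1+min_coins(11)=1+3=4, 1+min_coins(6)=1+1=2, 1+min_coins(3)=1+3=4) = 2

2


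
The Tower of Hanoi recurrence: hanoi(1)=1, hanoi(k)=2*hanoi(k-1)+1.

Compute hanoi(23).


hanoi(23) = 2 * hanoi(22) + 1
hanoi(22) = 2 * hanoi(21) + 1
hanoi(21) = 2 * hanoi(20) + 1
hanoi(20) = 2 * hanoi(19) + 1
hanoi(19) = 2 * hanoi(18) + 1
hanoi(18) = 2 * hanoi(17) + 1
hanoi(17) = 2 * hanoi(16) + 1
hanoi(16) = 2 * hanoi(15) + 1
hanoi(15) = 2 * hanoi(14) + 1
hanoi(14) = 2 * hanoi(13) + 1
hanoi(13) = 2 * hanoi(12) + 1
hanoi(12) = 2 * hanoi(11) + 1
hanoi(11) = 2 * hanoi(10) + 1
hanoi(10) = 2 * hanoi(9) + 1
hanoi(9) = 2 * hanoi(8) + 1
hanoi(8) = 2 * hanoi(7) + 1
hanoi(7) = 2 * hanoi(6) + 1
hanoi(6) = 2 * hanoi(5) + 1
hanoi(5) = 2 * hanoi(4) + 1
hanoi(4) = 2 * hanoi(3) + 1
hanoi(3) = 2 * hanoi(2) + 1
hanoi(2) = 2 * hanoi(1) + 1
hanoi(1) = 1  (base case)
hanoi(2) = 2 * 1 + 1 = 3
hanoi(3) = 2 * 3 + 1 = 7
hanoi(4) = 2 * 7 + 1 = 15
hanoi(5) = 2 * 15 + 1 = 31
hanoi(6) = 2 * 31 + 1 = 63
hanoi(7) = 2 * 63 + 1 = 127
hanoi(8) = 2 * 127 + 1 = 255
hanoi(9) = 2 * 255 + 1 = 511
hanoi(10) = 2 * 511 + 1 = 1023
hanoi(11) = 2 * 1023 + 1 = 2047
hanoi(12) = 2 * 2047 + 1 = 4095
hanoi(13) = 2 * 4095 + 1 = 8191
hanoi(14) = 2 * 8191 + 1 = 16383
hanoi(15) = 2 * 16383 + 1 = 32767
hanoi(16) = 2 * 32767 + 1 = 65535
hanoi(17) = 2 * 65535 + 1 = 131071
hanoi(18) = 2 * 131071 + 1 = 262143
hanoi(19) = 2 * 262143 + 1 = 524287
hanoi(20) = 2 * 524287 + 1 = 1048575
hanoi(21) = 2 * 1048575 + 1 = 2097151
hanoi(22) = 2 * 2097151 + 1 = 4194303
hanoi(23) = 2 * 4194303 + 1 = 8388607

8388607


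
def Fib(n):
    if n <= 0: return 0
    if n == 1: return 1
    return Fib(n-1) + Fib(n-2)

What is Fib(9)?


Computing Fib(9) bottom-up:
Fib(0) = 0
Fib(1) = 1
Fib(2) = Fib(1) + Fib(0) = 1 + 0 = 1
Fib(3) = Fib(2) + Fib(1) = 1 + 1 = 2
Fib(4) = Fib(3) + Fib(2) = 2 + 1 = 3
Fib(5) = Fib(4) + Fib(3) = 3 + 2 = 5
Fib(6) = Fib(5) + Fib(4) = 5 + 3 = 8
Fib(7) = Fib(6) + Fib(5) = 8 + 5 = 13
Fib(8) = Fib(7) + Fib(6) = 13 + 8 = 21
Fib(9) = Fib(8) + Fib(7) = 21 + 13 = 34

34


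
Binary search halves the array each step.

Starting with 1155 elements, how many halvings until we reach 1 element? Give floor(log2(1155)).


1155 / 2 = 577
577 / 2 = 288
288 / 2 = 144
144 / 2 = 72
72 / 2 = 36
36 / 2 = 18
18 / 2 = 9
9 / 2 = 4
4 / 2 = 2
2 / 2 = 1
Reached 1 after 10 halvings

10


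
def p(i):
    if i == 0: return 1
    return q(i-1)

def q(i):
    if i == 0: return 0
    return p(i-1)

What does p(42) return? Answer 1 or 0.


p(42) = q(41)
q(41) = p(40)
p(40) = q(39)
q(39) = p(38)
p(38) = q(37)
q(37) = p(36)
p(36) = q(35)
q(35) = p(34)
p(34) = q(33)
q(33) = p(32)
p(32) = q(31)
q(31) = p(30)
p(30) = q(29)
q(29) = p(28)
p(28) = q(27)
q(27) = p(26)
p(26) = q(25)
q(25) = p(24)
p(24) = q(23)
q(23) = p(22)
p(22) = q(21)
q(21) = p(20)
p(20) = q(19)
q(19) = p(18)
p(18) = q(17)
q(17) = p(16)
p(16) = q(15)
q(15) = p(14)
p(14) = q(13)
q(13) = p(12)
p(12) = q(11)
q(11) = p(10)
p(10) = q(9)
q(9) = p(8)
p(8) = q(7)
q(7) = p(6)
p(6) = q(5)
q(5) = p(4)
p(4) = q(3)
q(3) = p(2)
p(2) = q(1)
q(1) = p(0)
p(0) = 1  (base case)
Result: 1

1


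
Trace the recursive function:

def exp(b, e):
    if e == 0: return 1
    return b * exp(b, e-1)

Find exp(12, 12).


exp(12, 12)
= 12 * exp(12, 11)
= 12 * 12 * exp(12, 10)
= 12 * 12 * 12 * exp(12, 9)
= 12 * 12 * 12 * 12 * exp(12, 8)
= 12 * 12 * 12 * 12 * 12 * exp(12, 7)
= 12 * 12 * 12 * 12 * 12 * 12 * exp(12, 6)
= 12 * 12 * 12 * 12 * 12 * 12 * 12 * exp(12, 5)
= 12 * 12 * 12 * 12 * 12 * 12 * 12 * 12 * exp(12, 4)
= 12 * 12 * 12 * 12 * 12 * 12 * 12 * 12 * 12 * exp(12, 3)
= 12 * 12 * 12 * 12 * 12 * 12 * 12 * 12 * 12 * 12 * exp(12, 2)
= 12 * 12 * 12 * 12 * 12 * 12 * 12 * 12 * 12 * 12 * 12 * exp(12, 1)
= 12 * 12 * 12 * 12 * 12 * 12 * 12 * 12 * 12 * 12 * 12 * 12 * exp(12, 0)
= 12 * 12 * 12 * 12 * 12 * 12 * 12 * 12 * 12 * 12 * 12 * 12 * 1
= 8916100448256

8916100448256


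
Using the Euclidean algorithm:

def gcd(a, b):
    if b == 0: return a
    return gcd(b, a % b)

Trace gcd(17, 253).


gcd(17, 253) = gcd(253, 17)
gcd(253, 17) = gcd(17, 15)
gcd(17, 15) = gcd(15, 2)
gcd(15, 2) = gcd(2, 1)
gcd(2, 1) = gcd(1, 0)
gcd(1, 0) = 1  (base case)

1


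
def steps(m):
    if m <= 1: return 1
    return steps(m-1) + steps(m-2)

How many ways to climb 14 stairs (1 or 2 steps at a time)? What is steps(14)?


Building up from base cases:
steps(0) = 1
steps(1) = 1
steps(2) = steps(1) + steps(0) = 1 + 1 = 2
steps(3) = steps(2) + steps(1) = 2 + 1 = 3
steps(4) = steps(3) + steps(2) = 3 + 2 = 5
steps(5) = steps(4) + steps(3) = 5 + 3 = 8
steps(6) = steps(5) + steps(4) = 8 + 5 = 13
steps(7) = steps(6) + steps(5) = 13 + 8 = 21
steps(8) = steps(7) + steps(6) = 21 + 13 = 34
steps(9) = steps(8) + steps(7) = 34 + 21 = 55
steps(10) = steps(9) + steps(8) = 55 + 34 = 89
steps(11) = steps(10) + steps(9) = 89 + 55 = 144
steps(12) = steps(11) + steps(10) = 144 + 89 = 233
steps(13) = steps(12) + steps(11) = 233 + 144 = 377
steps(14) = steps(13) + steps(12) = 377 + 233 = 610

610


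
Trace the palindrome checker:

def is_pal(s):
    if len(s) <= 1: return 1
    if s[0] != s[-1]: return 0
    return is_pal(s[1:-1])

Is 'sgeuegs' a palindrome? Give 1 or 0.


is_pal('sgeuegs'): s[0]='s' == s[-1]='s' -> check is_pal('geueg')
is_pal('geueg'): s[0]='g' == s[-1]='g' -> check is_pal('eue')
is_pal('eue'): s[0]='e' == s[-1]='e' -> check is_pal('u')
is_pal('u'): len <= 1 -> return 1  (base case)
Result: 1 (palindrome)

1


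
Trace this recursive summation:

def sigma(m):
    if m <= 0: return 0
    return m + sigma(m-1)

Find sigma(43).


sigma(43)
= 43 + 42 + 41 + 40 + 39 + 38 + 37 + 36 + 35 + 34 + 33 + 32 + 31 + 30 + 29 + 28 + 27 + 26 + 25 + 24 + 23 + 22 + 21 + 20 + 19 + 18 + 17 + 16 + 15 + 14 + 13 + 12 + 11 + 10 + 9 + 8 + 7 + 6 + 5 + 4 + 3 + 2 + 1 + sigma(0)
= 43 + 42 + 41 + 40 + 39 + 38 + 37 + 36 + 35 + 34 + 33 + 32 + 31 + 30 + 29 + 28 + 27 + 26 + 25 + 24 + 23 + 22 + 21 + 20 + 19 + 18 + 17 + 16 + 15 + 14 + 13 + 12 + 11 + 10 + 9 + 8 + 7 + 6 + 5 + 4 + 3 + 2 + 1 + 0
= 946

946


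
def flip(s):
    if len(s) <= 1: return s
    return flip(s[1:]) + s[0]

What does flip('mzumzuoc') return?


flip('mzumzuoc') = flip('zumzuoc') + 'm'
flip('zumzuoc') = flip('umzuoc') + 'z'
flip('umzuoc') = flip('mzuoc') + 'u'
flip('mzuoc') = flip('zuoc') + 'm'
flip('zuoc') = flip('uoc') + 'z'
flip('uoc') = flip('oc') + 'u'
flip('oc') = flip('c') + 'o'
flip('c') = 'c'  (base case)
Concatenating: 'c' + 'o' + 'u' + 'z' + 'm' + 'u' + 'z' + 'm' = 'couzmuzm'

couzmuzm


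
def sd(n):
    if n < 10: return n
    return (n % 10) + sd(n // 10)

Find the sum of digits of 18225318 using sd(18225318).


sd(18225318) = 8 + sd(1822531)
sd(1822531) = 1 + sd(182253)
sd(182253) = 3 + sd(18225)
sd(18225) = 5 + sd(1822)
sd(1822) = 2 + sd(182)
sd(182) = 2 + sd(18)
sd(18) = 8 + sd(1)
sd(1) = 1  (base case)
Total: 8 + 1 + 3 + 5 + 2 + 2 + 8 + 1 = 30

30


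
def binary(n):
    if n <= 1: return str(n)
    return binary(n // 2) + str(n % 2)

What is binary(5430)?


binary(5430) = binary(2715) + '0'
binary(2715) = binary(1357) + '1'
binary(1357) = binary(678) + '1'
binary(678) = binary(339) + '0'
binary(339) = binary(169) + '1'
binary(169) = binary(84) + '1'
binary(84) = binary(42) + '0'
binary(42) = binary(21) + '0'
binary(21) = binary(10) + '1'
binary(10) = binary(5) + '0'
binary(5) = binary(2) + '1'
binary(2) = binary(1) + '0'
binary(1) = '1'  (base case)
Concatenating: '1' + '0' + '1' + '0' + '1' + '0' + '0' + '1' + '1' + '0' + '1' + '1' + '0' = '1010100110110'

1010100110110


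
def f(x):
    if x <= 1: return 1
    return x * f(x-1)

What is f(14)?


f(14)
= 14 * f(13)
= 14 * 13 * f(12)
= 14 * 13 * 12 * f(11)
= 14 * 13 * 12 * 11 * f(10)
= 14 * 13 * 12 * 11 * 10 * f(9)
= 14 * 13 * 12 * 11 * 10 * 9 * f(8)
= 14 * 13 * 12 * 11 * 10 * 9 * 8 * f(7)
= 14 * 13 * 12 * 11 * 10 * 9 * 8 * 7 * f(6)
= 14 * 13 * 12 * 11 * 10 * 9 * 8 * 7 * 6 * f(5)
= 14 * 13 * 12 * 11 * 10 * 9 * 8 * 7 * 6 * 5 * f(4)
= 14 * 13 * 12 * 11 * 10 * 9 * 8 * 7 * 6 * 5 * 4 * f(3)
= 14 * 13 * 12 * 11 * 10 * 9 * 8 * 7 * 6 * 5 * 4 * 3 * f(2)
= 14 * 13 * 12 * 11 * 10 * 9 * 8 * 7 * 6 * 5 * 4 * 3 * 2 * f(1)
= 14 * 13 * 12 * 11 * 10 * 9 * 8 * 7 * 6 * 5 * 4 * 3 * 2 * 1
= 87178291200

87178291200


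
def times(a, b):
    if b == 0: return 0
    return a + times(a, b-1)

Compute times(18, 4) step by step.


times(18, 4) = 18 + times(18, 3)
times(18, 3) = 18 + times(18, 2)
times(18, 2) = 18 + times(18, 1)
times(18, 1) = 18 + times(18, 0)
times(18, 0) = 0  (base case)
Total: 18 + 18 + 18 + 18 + 0 = 72

72


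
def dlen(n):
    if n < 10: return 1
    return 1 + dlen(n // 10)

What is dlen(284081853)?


dlen(284081853) = 1 + dlen(28408185)
dlen(28408185) = 1 + dlen(2840818)
dlen(2840818) = 1 + dlen(284081)
dlen(284081) = 1 + dlen(28408)
dlen(28408) = 1 + dlen(2840)
dlen(2840) = 1 + dlen(284)
dlen(284) = 1 + dlen(28)
dlen(28) = 1 + dlen(2)
dlen(2) = 1  (base case: 2 < 10)
Unwinding: 1 + 1 + 1 + 1 + 1 + 1 + 1 + 1 + 1 = 9

9


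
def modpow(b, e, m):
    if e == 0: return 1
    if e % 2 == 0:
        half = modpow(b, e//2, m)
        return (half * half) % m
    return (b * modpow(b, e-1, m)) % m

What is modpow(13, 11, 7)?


modpow(13, 11, 7): e is odd, compute modpow(13, 10, 7)
  modpow(13, 10, 7): e is even, compute modpow(13, 5, 7)
    modpow(13, 5, 7): e is odd, compute modpow(13, 4, 7)
      modpow(13, 4, 7): e is even, compute modpow(13, 2, 7)
        modpow(13, 2, 7): e is even, compute modpow(13, 1, 7)
          modpow(13, 1, 7): e is odd, compute modpow(13, 0, 7)
          modpow(13, 0, 7) = 1
          (13 * 1) % 7 = 6
        half=6, (6*6) % 7 = 1
      half=1, (1*1) % 7 = 1
    (13 * 1) % 7 = 6
  half=6, (6*6) % 7 = 1
(13 * 1) % 7 = 6

6


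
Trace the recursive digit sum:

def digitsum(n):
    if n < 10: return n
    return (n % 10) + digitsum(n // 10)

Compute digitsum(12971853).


digitsum(12971853) = 3 + digitsum(1297185)
digitsum(1297185) = 5 + digitsum(129718)
digitsum(129718) = 8 + digitsum(12971)
digitsum(12971) = 1 + digitsum(1297)
digitsum(1297) = 7 + digitsum(129)
digitsum(129) = 9 + digitsum(12)
digitsum(12) = 2 + digitsum(1)
digitsum(1) = 1  (base case)
Total: 3 + 5 + 8 + 1 + 7 + 9 + 2 + 1 = 36

36


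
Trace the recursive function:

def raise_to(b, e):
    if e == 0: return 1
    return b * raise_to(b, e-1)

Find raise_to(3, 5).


raise_to(3, 5)
= 3 * raise_to(3, 4)
= 3 * 3 * raise_to(3, 3)
= 3 * 3 * 3 * raise_to(3, 2)
= 3 * 3 * 3 * 3 * raise_to(3, 1)
= 3 * 3 * 3 * 3 * 3 * raise_to(3, 0)
= 3 * 3 * 3 * 3 * 3 * 1
= 243

243


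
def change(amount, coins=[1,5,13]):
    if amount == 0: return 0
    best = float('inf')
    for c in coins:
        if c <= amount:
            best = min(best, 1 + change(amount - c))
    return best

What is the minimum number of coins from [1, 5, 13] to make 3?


Building up with DP:
change(0) = 0
change(1) = min(1+change(0)=1+0=1) = 1
change(2) = min(1+change(1)=1+1=2) = 2
change(3) = min(1+change(2)=1+2=3) = 3

3


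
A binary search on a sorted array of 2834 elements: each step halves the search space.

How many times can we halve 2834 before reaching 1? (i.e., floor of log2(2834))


2834 / 2 = 1417
1417 / 2 = 708
708 / 2 = 354
354 / 2 = 177
177 / 2 = 88
88 / 2 = 44
44 / 2 = 22
22 / 2 = 11
11 / 2 = 5
5 / 2 = 2
2 / 2 = 1
Reached 1 after 11 halvings

11


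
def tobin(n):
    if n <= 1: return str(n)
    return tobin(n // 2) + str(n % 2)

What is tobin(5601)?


tobin(5601) = tobin(2800) + '1'
tobin(2800) = tobin(1400) + '0'
tobin(1400) = tobin(700) + '0'
tobin(700) = tobin(350) + '0'
tobin(350) = tobin(175) + '0'
tobin(175) = tobin(87) + '1'
tobin(87) = tobin(43) + '1'
tobin(43) = tobin(21) + '1'
tobin(21) = tobin(10) + '1'
tobin(10) = tobin(5) + '0'
tobin(5) = tobin(2) + '1'
tobin(2) = tobin(1) + '0'
tobin(1) = '1'  (base case)
Concatenating: '1' + '0' + '1' + '0' + '1' + '1' + '1' + '1' + '0' + '0' + '0' + '0' + '1' = '1010111100001'

1010111100001


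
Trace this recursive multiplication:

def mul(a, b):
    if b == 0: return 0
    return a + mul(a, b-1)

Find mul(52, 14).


mul(52, 14) = 52 + mul(52, 13)
mul(52, 13) = 52 + mul(52, 12)
mul(52, 12) = 52 + mul(52, 11)
mul(52, 11) = 52 + mul(52, 10)
mul(52, 10) = 52 + mul(52, 9)
mul(52, 9) = 52 + mul(52, 8)
mul(52, 8) = 52 + mul(52, 7)
mul(52, 7) = 52 + mul(52, 6)
mul(52, 6) = 52 + mul(52, 5)
mul(52, 5) = 52 + mul(52, 4)
mul(52, 4) = 52 + mul(52, 3)
mul(52, 3) = 52 + mul(52, 2)
mul(52, 2) = 52 + mul(52, 1)
mul(52, 1) = 52 + mul(52, 0)
mul(52, 0) = 0  (base case)
Total: 52 + 52 + 52 + 52 + 52 + 52 + 52 + 52 + 52 + 52 + 52 + 52 + 52 + 52 + 0 = 728

728


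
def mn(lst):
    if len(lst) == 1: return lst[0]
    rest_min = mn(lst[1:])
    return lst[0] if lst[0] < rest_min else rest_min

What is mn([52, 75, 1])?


mn([52, 75, 1]): compare 52 with mn([75, 1])
mn([75, 1]): compare 75 with mn([1])
mn([1]) = 1  (base case)
Compare 75 with 1 -> 1
Compare 52 with 1 -> 1

1


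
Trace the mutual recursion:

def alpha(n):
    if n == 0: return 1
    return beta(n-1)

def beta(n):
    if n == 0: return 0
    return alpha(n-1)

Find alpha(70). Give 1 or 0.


alpha(70) = beta(69)
beta(69) = alpha(68)
alpha(68) = beta(67)
beta(67) = alpha(66)
alpha(66) = beta(65)
beta(65) = alpha(64)
alpha(64) = beta(63)
beta(63) = alpha(62)
alpha(62) = beta(61)
beta(61) = alpha(60)
alpha(60) = beta(59)
beta(59) = alpha(58)
alpha(58) = beta(57)
beta(57) = alpha(56)
alpha(56) = beta(55)
beta(55) = alpha(54)
alpha(54) = beta(53)
beta(53) = alpha(52)
alpha(52) = beta(51)
beta(51) = alpha(50)
alpha(50) = beta(49)
beta(49) = alpha(48)
alpha(48) = beta(47)
beta(47) = alpha(46)
alpha(46) = beta(45)
beta(45) = alpha(44)
alpha(44) = beta(43)
beta(43) = alpha(42)
alpha(42) = beta(41)
beta(41) = alpha(40)
alpha(40) = beta(39)
beta(39) = alpha(38)
alpha(38) = beta(37)
beta(37) = alpha(36)
alpha(36) = beta(35)
beta(35) = alpha(34)
alpha(34) = beta(33)
beta(33) = alpha(32)
alpha(32) = beta(31)
beta(31) = alpha(30)
alpha(30) = beta(29)
beta(29) = alpha(28)
alpha(28) = beta(27)
beta(27) = alpha(26)
alpha(26) = beta(25)
beta(25) = alpha(24)
alpha(24) = beta(23)
beta(23) = alpha(22)
alpha(22) = beta(21)
beta(21) = alpha(20)
alpha(20) = beta(19)
beta(19) = alpha(18)
alpha(18) = beta(17)
beta(17) = alpha(16)
alpha(16) = beta(15)
beta(15) = alpha(14)
alpha(14) = beta(13)
beta(13) = alpha(12)
alpha(12) = beta(11)
beta(11) = alpha(10)
alpha(10) = beta(9)
beta(9) = alpha(8)
alpha(8) = beta(7)
beta(7) = alpha(6)
alpha(6) = beta(5)
beta(5) = alpha(4)
alpha(4) = beta(3)
beta(3) = alpha(2)
alpha(2) = beta(1)
beta(1) = alpha(0)
alpha(0) = 1  (base case)
Result: 1

1


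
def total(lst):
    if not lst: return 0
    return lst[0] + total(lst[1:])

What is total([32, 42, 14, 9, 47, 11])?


total([32, 42, 14, 9, 47, 11]) = 32 + total([42, 14, 9, 47, 11])
total([42, 14, 9, 47, 11]) = 42 + total([14, 9, 47, 11])
total([14, 9, 47, 11]) = 14 + total([9, 47, 11])
total([9, 47, 11]) = 9 + total([47, 11])
total([47, 11]) = 47 + total([11])
total([11]) = 11 + total([])
total([]) = 0  (base case)
Total: 32 + 42 + 14 + 9 + 47 + 11 + 0 = 155

155


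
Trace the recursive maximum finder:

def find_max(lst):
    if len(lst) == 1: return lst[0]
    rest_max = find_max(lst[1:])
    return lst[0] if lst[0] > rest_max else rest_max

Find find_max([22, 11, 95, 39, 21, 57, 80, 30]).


find_max([22, 11, 95, 39, 21, 57, 80, 30]): compare 22 with find_max([11, 95, 39, 21, 57, 80, 30])
find_max([11, 95, 39, 21, 57, 80, 30]): compare 11 with find_max([95, 39, 21, 57, 80, 30])
find_max([95, 39, 21, 57, 80, 30]): compare 95 with find_max([39, 21, 57, 80, 30])
find_max([39, 21, 57, 80, 30]): compare 39 with find_max([21, 57, 80, 30])
find_max([21, 57, 80, 30]): compare 21 with find_max([57, 80, 30])
find_max([57, 80, 30]): compare 57 with find_max([80, 30])
find_max([80, 30]): compare 80 with find_max([30])
find_max([30]) = 30  (base case)
Compare 80 with 30 -> 80
Compare 57 with 80 -> 80
Compare 21 with 80 -> 80
Compare 39 with 80 -> 80
Compare 95 with 80 -> 95
Compare 11 with 95 -> 95
Compare 22 with 95 -> 95

95


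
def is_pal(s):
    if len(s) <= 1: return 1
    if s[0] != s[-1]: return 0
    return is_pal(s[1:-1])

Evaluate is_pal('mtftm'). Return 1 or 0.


is_pal('mtftm'): s[0]='m' == s[-1]='m' -> check is_pal('tft')
is_pal('tft'): s[0]='t' == s[-1]='t' -> check is_pal('f')
is_pal('f'): len <= 1 -> return 1  (base case)
Result: 1 (palindrome)

1


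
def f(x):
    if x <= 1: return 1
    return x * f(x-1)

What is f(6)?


f(6)
= 6 * f(5)
= 6 * 5 * f(4)
= 6 * 5 * 4 * f(3)
= 6 * 5 * 4 * 3 * f(2)
= 6 * 5 * 4 * 3 * 2 * f(1)
= 6 * 5 * 4 * 3 * 2 * 1
= 720

720


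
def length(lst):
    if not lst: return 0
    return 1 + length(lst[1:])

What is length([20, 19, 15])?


length([20, 19, 15]) = 1 + length([19, 15])
length([19, 15]) = 1 + length([15])
length([15]) = 1 + length([])
length([]) = 0  (base case)
Unwinding: 1 + 1 + 1 + 0 = 3

3


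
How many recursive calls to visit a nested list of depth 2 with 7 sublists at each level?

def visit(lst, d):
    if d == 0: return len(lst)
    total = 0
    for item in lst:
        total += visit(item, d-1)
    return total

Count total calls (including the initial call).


At depth 0 (root): 1 call
At depth 1: each of 1 parents calls visit on 7 children = 7 calls
At depth 2: each of 7 parents calls visit on 7 children = 49 calls
Total: 1 + 7 + 49 = 57

57


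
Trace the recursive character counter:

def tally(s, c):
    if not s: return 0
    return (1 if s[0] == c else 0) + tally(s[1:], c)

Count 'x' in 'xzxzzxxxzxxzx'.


s[0]='x' == 'x' -> 1
s[0]='z' != 'x' -> 0
s[0]='x' == 'x' -> 1
s[0]='z' != 'x' -> 0
s[0]='z' != 'x' -> 0
s[0]='x' == 'x' -> 1
s[0]='x' == 'x' -> 1
s[0]='x' == 'x' -> 1
s[0]='z' != 'x' -> 0
s[0]='x' == 'x' -> 1
s[0]='x' == 'x' -> 1
s[0]='z' != 'x' -> 0
s[0]='x' == 'x' -> 1
Sum: 1 + 0 + 1 + 0 + 0 + 1 + 1 + 1 + 0 + 1 + 1 + 0 + 1 = 8

8


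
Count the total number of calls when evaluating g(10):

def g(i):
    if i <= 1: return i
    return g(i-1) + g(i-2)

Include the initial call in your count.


Let C(n) = total calls for g(n)
C(0) = 1, C(1) = 1
C(2) = 1 + C(1) + C(0) = 1 + 1 + 1 = 3
C(3) = 1 + C(2) + C(1) = 1 + 3 + 1 = 5
C(4) = 1 + C(3) + C(2) = 1 + 5 + 3 = 9
C(5) = 1 + C(4) + C(3) = 1 + 9 + 5 = 15
C(6) = 1 + C(5) + C(4) = 1 + 15 + 9 = 25
C(7) = 1 + C(6) + C(5) = 1 + 25 + 15 = 41
C(8) = 1 + C(7) + C(6) = 1 + 41 + 25 = 67
C(9) = 1 + C(8) + C(7) = 1 + 67 + 41 = 109
C(10) = 1 + C(9) + C(8) = 1 + 109 + 67 = 177

177
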